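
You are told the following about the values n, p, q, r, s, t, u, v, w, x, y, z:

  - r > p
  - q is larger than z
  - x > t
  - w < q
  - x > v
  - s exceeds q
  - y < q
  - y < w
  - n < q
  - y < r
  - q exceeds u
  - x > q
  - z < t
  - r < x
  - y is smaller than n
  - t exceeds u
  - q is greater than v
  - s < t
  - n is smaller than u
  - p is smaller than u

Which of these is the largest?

Chaining downward from x: directly below it, v, r, q, t; then p, y, z, w, n, u, s.
That covers every other element, and nothing is given above x, so x is the largest.

x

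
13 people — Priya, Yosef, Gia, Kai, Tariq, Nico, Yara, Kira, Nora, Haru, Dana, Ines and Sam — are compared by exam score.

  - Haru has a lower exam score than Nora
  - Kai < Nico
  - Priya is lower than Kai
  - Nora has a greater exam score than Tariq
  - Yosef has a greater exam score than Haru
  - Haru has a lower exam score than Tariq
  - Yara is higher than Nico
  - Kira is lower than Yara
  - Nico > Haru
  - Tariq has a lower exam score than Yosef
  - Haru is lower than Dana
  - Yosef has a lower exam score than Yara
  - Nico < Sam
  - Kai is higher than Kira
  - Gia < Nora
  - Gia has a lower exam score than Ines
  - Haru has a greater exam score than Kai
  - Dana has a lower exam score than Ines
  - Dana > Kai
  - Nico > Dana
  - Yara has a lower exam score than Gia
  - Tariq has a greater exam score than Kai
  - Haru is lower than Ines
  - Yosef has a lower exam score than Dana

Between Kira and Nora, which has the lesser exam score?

Kira

Kira < Kai < Haru < Tariq < Yosef < Dana < Nico < Yara < Gia < Nora, by transitivity through Kai, Haru, Tariq, Yosef, Dana, Nico, Yara, Gia.
So Kira < Nora; Kira is the lower of the two.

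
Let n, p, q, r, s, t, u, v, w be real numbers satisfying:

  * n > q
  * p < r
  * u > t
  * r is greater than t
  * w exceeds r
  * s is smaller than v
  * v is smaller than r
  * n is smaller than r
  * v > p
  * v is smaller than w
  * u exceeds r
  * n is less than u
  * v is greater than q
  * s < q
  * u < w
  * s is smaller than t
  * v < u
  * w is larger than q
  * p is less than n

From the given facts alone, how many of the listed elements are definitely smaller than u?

Directly below u: v, t, n, r.
One step further: p, s, q (7 so far).
No other element is forced below u by the given relations, so the count is 7.

7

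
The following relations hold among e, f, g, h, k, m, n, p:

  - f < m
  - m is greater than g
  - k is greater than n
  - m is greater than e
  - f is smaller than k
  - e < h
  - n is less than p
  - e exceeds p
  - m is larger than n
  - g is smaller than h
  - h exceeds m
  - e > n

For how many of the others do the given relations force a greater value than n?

5

From n the given relations immediately reach p, e, m, k.
From those, h — 5 in total.
Nothing else is reachable above n; 5 in all.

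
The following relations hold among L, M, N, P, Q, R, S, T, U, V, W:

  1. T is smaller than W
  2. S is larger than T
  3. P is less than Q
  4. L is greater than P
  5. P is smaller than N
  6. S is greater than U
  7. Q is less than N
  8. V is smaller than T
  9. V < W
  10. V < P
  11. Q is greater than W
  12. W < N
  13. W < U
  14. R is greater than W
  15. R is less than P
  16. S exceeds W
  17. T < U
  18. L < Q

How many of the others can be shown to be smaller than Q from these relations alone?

The elements the relations force below Q are V, T, W, R, P, L — no chain reaches any other.
That is 6.

6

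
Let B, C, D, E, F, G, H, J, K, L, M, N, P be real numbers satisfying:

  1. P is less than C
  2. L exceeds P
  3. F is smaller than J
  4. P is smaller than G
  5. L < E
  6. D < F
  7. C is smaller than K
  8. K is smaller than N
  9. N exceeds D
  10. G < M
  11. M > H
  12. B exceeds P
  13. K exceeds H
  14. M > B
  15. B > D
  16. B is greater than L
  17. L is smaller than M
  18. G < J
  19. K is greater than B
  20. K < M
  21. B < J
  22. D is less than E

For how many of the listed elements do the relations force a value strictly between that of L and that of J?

The relations place L below J. An element lies strictly between them when it is forced above L and also forced below J.
Above L: {B, K, E, N, M}. Below J: {P, D, B, G, F}.
Intersection: {B} — 1.

1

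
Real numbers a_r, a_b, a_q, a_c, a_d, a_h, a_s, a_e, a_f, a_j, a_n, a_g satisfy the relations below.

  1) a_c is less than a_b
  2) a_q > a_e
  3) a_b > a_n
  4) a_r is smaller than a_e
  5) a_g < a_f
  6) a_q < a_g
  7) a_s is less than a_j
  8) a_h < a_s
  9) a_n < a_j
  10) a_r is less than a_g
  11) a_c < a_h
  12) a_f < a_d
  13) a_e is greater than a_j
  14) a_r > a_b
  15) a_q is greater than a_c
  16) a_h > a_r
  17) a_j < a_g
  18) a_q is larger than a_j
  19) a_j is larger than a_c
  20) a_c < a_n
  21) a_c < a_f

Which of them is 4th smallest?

a_r

Piecing the relations together gives one ordering: a_c < a_n < a_b < a_r < a_h < a_s < a_j < a_e < a_q < a_g < a_f < a_d.
The 4th smallest is a_r.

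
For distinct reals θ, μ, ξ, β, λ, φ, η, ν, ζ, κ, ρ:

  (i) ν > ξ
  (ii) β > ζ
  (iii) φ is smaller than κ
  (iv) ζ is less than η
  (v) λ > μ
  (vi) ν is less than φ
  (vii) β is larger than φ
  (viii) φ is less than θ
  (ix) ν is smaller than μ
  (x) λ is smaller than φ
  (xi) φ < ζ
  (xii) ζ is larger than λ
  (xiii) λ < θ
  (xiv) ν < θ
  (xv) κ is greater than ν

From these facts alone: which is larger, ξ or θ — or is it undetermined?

θ

The relevant relations are ξ < ν; ν < μ; μ < λ; λ < φ; φ < θ.
Together: ξ < ν < μ < λ < φ < θ.
So θ is larger.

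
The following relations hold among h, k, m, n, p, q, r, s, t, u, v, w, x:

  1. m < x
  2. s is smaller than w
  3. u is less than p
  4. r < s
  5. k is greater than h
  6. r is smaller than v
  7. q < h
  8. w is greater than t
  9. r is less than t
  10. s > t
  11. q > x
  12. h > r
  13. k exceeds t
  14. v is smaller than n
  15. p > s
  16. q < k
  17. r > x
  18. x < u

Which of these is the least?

m

Chaining upward from m: directly above it, x; then q, r, u; then h, v, t, s, p, k; then n, w.
That covers every other element, and nothing is given below m, so m is the least.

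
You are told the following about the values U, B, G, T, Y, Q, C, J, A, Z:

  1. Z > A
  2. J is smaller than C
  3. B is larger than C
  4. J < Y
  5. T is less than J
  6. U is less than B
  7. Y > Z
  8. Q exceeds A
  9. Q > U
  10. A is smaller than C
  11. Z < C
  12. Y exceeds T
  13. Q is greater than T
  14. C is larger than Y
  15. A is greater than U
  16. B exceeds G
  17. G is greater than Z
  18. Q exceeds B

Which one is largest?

U is not greatest since U < Q; T is not greatest since T < Y; A is not greatest since A < Z; J is not greatest since J < C; Z is not greatest since Z < C; Y is not greatest since Y < C; C is not greatest since C < B; G is not greatest since G < B; B is not greatest since B < Q.
Only Q has nothing above it, so Q is the largest.

Q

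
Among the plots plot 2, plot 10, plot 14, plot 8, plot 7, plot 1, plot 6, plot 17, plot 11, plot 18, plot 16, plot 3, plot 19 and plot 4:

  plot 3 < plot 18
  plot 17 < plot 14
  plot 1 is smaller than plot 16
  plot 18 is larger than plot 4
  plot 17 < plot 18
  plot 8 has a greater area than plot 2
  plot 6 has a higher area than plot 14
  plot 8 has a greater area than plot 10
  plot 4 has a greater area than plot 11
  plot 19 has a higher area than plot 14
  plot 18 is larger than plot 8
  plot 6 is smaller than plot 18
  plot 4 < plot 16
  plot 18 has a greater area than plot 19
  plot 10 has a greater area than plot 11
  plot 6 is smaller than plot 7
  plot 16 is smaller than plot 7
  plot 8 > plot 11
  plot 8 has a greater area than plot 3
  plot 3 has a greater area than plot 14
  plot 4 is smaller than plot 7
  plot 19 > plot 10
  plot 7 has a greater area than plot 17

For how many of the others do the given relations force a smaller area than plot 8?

6

From plot 8 the given relations immediately reach plot 2, plot 11, plot 10, plot 3.
From those, plot 14 — 5 in total.
From those, plot 17 — 6 in total.
No other element is forced below plot 8 by the given relations, so the count is 6.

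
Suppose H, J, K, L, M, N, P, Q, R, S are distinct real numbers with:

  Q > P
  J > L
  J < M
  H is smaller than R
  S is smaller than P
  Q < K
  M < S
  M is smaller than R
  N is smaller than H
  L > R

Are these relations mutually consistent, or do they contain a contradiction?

inconsistent

Chaining the given relations yields R < L < J < M, so R < M. But one relation states M < R. These cannot both hold.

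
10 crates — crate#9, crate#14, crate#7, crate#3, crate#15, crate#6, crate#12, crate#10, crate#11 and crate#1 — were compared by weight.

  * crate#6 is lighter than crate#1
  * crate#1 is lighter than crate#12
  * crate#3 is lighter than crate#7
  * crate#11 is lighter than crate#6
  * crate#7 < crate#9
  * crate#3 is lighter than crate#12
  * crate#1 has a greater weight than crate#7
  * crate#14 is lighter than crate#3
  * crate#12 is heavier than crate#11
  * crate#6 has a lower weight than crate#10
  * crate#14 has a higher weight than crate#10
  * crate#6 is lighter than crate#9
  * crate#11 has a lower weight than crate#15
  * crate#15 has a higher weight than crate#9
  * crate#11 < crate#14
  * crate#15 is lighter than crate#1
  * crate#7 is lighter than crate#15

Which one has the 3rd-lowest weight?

crate#10

Piecing the relations together gives one ordering: crate#11 < crate#6 < crate#10 < crate#14 < crate#3 < crate#7 < crate#9 < crate#15 < crate#1 < crate#12.
The 3rd smallest is crate#10.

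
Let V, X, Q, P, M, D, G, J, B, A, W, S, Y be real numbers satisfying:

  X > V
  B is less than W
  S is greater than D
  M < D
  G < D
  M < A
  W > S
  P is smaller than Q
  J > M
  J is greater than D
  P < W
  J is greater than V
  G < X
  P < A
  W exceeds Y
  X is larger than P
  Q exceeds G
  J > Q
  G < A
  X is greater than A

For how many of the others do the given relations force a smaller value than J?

The elements the relations force below J are G, M, P, Q, V, D — no chain reaches any other.
That is 6.

6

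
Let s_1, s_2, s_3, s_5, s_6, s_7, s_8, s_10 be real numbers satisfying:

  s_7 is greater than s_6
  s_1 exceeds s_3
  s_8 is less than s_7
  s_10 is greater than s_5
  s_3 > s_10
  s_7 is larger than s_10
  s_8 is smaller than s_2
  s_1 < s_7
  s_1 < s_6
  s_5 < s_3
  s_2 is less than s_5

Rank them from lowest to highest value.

s_8 < s_2 < s_5 < s_10 < s_3 < s_1 < s_6 < s_7

The consecutive links are each given: s_8 < s_2; s_2 < s_5; s_5 < s_10; s_10 < s_3; s_3 < s_1; s_1 < s_6; s_6 < s_7.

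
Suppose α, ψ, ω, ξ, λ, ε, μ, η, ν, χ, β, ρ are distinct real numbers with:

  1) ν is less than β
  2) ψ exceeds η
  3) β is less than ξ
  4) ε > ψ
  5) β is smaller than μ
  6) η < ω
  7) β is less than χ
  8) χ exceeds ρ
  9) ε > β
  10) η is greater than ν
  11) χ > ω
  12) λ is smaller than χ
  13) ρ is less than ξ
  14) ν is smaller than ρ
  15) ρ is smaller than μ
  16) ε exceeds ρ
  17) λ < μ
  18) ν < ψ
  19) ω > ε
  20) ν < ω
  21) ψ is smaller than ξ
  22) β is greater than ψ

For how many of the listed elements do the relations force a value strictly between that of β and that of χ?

2

The relations place β below χ. An element lies strictly between them when it is forced above β and also forced below χ.
Above β: {ε, ξ, ω, μ}. Below χ: {ν, ρ, λ, η, ψ, ε, ω}.
Intersection: {ε, ω} — 2.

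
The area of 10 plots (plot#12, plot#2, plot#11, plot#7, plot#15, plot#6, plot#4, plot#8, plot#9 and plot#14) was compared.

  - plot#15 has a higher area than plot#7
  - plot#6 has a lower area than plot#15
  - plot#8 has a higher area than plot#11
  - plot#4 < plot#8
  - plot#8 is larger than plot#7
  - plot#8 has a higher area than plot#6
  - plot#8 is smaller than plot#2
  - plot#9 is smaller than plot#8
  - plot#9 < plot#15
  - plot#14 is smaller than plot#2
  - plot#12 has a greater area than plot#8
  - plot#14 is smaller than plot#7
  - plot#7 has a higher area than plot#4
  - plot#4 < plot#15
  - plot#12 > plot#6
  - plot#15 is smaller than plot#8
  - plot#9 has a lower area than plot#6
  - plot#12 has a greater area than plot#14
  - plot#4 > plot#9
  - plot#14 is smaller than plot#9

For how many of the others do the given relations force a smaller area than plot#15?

5

The elements the relations force below plot#15 are plot#14, plot#9, plot#4, plot#7, plot#6 — no chain reaches any other.
That is 5.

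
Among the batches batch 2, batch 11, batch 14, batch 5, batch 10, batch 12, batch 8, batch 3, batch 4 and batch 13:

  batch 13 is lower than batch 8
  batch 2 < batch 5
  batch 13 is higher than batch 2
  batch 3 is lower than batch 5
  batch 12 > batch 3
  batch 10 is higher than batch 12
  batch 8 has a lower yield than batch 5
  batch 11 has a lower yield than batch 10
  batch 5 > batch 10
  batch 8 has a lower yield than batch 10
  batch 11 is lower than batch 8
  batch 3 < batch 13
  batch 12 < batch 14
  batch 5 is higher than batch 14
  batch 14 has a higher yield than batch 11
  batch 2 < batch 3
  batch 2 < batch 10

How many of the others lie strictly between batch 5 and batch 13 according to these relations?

The relations place batch 13 below batch 5. An element lies strictly between them when it is forced above batch 13 and also forced below batch 5.
Above batch 13: {batch 8, batch 10}. Below batch 5: {batch 2, batch 3, batch 11, batch 8, batch 12, batch 10, batch 14}.
Intersection: {batch 8, batch 10} — 2.

2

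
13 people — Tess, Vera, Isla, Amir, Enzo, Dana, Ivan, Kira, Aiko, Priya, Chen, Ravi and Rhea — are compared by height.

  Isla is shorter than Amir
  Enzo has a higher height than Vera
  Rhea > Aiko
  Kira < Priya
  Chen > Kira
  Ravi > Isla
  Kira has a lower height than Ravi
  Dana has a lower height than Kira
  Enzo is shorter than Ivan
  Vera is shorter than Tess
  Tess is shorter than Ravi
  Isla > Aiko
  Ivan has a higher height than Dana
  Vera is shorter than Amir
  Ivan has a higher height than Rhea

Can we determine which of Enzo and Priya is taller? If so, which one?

Following every chain through Enzo: above Enzo we get Ivan; below Enzo we get Vera.
Priya is not reached, and no chain runs the other way from Priya to Enzo.
So the given relations leave the order of Enzo and Priya undetermined.

undetermined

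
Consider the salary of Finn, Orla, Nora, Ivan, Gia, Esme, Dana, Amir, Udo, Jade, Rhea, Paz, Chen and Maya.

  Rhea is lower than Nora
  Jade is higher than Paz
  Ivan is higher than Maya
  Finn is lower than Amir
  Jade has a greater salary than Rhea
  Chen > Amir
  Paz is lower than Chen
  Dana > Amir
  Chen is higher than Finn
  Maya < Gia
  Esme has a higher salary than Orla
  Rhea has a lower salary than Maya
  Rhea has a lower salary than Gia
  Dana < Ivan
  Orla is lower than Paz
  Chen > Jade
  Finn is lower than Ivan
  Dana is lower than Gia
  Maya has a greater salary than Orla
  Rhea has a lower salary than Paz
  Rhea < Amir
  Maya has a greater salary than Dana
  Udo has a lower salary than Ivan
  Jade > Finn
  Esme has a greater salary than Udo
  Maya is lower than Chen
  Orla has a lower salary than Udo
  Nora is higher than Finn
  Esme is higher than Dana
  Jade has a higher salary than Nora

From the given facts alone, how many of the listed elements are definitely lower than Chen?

From Chen the given relations immediately reach Finn, Amir, Maya, Paz, Jade.
From those, Rhea, Nora, Dana, Orla — 9 in total.
No other element is forced below Chen by the given relations, so the count is 9.

9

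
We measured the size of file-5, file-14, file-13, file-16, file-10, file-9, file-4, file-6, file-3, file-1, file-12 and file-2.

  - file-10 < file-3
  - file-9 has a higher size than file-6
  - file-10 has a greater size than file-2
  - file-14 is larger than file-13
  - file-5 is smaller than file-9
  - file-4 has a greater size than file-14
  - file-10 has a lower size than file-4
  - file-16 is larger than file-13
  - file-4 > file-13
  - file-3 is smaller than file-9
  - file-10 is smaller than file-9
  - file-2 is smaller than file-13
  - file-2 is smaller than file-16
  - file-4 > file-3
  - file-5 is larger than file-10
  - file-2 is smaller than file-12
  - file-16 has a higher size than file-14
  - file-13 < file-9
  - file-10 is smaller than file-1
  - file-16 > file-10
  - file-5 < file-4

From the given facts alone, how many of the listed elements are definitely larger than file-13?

From file-13 the given relations immediately reach file-14, file-4, file-9, file-16.
No other element is forced above file-13 by the given relations, so the count is 4.

4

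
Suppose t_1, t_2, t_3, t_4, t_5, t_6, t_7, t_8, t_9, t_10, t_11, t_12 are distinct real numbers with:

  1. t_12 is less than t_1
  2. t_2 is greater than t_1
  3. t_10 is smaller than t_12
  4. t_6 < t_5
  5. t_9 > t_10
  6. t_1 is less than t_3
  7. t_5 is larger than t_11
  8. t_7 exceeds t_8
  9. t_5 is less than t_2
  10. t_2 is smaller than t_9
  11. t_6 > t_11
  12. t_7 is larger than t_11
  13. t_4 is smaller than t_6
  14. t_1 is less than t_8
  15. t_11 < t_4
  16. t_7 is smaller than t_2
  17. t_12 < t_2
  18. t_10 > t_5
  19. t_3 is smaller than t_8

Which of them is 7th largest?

Piecing the relations together gives one ordering: t_11 < t_4 < t_6 < t_5 < t_10 < t_12 < t_1 < t_3 < t_8 < t_7 < t_2 < t_9.
The 7th largest is t_12.

t_12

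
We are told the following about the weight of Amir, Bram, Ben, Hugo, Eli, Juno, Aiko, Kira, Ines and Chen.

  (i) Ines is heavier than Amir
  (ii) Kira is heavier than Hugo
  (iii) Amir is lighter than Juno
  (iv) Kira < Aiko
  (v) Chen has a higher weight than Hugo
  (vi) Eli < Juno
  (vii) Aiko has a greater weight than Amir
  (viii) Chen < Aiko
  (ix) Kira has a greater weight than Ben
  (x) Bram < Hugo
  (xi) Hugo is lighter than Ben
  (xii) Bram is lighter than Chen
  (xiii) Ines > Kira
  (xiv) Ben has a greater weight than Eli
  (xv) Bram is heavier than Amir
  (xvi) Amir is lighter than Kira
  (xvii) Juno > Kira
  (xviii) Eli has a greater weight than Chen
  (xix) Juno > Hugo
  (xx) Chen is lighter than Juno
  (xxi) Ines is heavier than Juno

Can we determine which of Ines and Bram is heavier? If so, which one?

The relevant relations are Bram < Hugo; Hugo < Chen; Chen < Eli; Eli < Ben; Ben < Kira; Kira < Juno; Juno < Ines.
Chaining these gives Bram < Hugo < Chen < Eli < Ben < Kira < Juno < Ines.
So Ines is heavier.

Ines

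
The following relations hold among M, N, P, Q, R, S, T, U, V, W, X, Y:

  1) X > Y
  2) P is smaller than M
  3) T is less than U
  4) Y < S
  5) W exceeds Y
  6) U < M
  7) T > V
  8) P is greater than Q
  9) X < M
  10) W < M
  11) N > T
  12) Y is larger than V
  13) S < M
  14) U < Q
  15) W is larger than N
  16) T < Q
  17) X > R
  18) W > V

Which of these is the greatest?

Chaining downward from M: directly below it, S, U, W, X, P; then V, T, N, R, Y, Q.
That covers every other element, and nothing is given above M, so M is the greatest.

M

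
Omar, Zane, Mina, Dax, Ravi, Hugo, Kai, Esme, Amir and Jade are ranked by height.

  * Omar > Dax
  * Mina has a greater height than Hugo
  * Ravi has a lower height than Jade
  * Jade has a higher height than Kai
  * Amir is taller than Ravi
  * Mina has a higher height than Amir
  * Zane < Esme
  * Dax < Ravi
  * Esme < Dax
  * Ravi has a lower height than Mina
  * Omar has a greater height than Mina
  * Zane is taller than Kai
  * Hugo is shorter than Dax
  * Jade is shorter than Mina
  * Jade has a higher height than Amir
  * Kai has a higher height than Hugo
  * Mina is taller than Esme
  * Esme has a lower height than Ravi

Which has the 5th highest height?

Ravi

Chaining the given pairs: Hugo < Kai < Zane < Esme < Dax < Ravi < Amir < Jade < Mina < Omar.
Counting 5 from the largest end gives Ravi.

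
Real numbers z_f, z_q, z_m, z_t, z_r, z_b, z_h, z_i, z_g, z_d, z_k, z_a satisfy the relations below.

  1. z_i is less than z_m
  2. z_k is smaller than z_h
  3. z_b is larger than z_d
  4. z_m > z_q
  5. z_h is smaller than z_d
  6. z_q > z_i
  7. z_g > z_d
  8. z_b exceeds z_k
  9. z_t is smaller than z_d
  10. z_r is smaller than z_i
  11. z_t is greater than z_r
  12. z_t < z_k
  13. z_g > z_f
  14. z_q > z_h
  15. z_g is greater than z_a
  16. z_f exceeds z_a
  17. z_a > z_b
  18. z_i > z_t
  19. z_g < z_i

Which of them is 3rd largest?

The consecutive relations fix a unique order: z_r < z_t < z_k < z_h < z_d < z_b < z_a < z_f < z_g < z_i < z_q < z_m.
The 3rd largest is z_i.

z_i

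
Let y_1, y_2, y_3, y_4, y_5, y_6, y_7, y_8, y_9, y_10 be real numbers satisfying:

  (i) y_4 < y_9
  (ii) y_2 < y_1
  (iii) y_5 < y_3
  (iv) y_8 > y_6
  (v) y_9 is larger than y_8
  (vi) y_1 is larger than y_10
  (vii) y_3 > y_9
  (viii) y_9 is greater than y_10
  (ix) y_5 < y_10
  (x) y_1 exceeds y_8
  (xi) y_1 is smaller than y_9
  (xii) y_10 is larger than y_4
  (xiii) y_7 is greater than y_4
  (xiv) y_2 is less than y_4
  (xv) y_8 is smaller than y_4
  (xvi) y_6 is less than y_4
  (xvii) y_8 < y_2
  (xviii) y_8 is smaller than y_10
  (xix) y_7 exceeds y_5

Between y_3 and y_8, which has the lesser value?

Link the given pairs in sequence: y_8 < y_2; y_2 < y_4; y_4 < y_10; y_10 < y_1; y_1 < y_9; y_9 < y_3.
Chaining these gives y_8 < y_2 < y_4 < y_10 < y_1 < y_9 < y_3.
So y_8 < y_3; y_8 is the smaller of the two.

y_8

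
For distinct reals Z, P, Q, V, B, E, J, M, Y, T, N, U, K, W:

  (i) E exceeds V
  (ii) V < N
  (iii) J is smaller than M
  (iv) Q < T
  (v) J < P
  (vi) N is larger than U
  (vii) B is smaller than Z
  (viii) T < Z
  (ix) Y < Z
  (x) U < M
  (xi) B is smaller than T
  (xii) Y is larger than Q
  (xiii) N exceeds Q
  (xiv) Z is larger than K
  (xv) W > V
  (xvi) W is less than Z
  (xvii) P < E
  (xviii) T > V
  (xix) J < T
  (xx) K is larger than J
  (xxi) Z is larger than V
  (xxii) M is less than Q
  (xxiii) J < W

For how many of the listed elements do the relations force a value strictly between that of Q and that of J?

1

The relations place J below Q. An element lies strictly between them when it is forced above J and also forced below Q.
Above J: {P, M, E, W, K, T, Y, N, Z}. Below Q: {U, M}.
Intersection: {M} — 1.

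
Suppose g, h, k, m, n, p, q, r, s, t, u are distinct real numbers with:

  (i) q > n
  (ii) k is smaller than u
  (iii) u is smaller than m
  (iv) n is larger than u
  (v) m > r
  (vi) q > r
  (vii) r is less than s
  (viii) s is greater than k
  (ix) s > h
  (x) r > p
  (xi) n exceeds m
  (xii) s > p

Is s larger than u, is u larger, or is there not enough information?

undetermined

Following every chain through s: below s we get p, r, h, k.
u is not reached, and no chain runs the other way from u to s.
So the given relations leave the order of s and u undetermined.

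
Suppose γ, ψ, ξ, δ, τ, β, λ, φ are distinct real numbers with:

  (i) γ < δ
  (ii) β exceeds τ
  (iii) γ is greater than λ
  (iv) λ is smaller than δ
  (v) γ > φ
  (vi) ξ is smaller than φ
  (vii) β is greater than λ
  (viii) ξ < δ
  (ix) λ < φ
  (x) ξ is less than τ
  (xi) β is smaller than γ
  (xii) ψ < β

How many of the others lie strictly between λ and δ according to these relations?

3

Chaining upward from λ reaches: φ, β, γ.
Chaining downward from δ reaches: ψ, ξ, φ, τ, β, γ.
Strictly between λ and δ are those in both lists: φ, β, γ — 3 elements.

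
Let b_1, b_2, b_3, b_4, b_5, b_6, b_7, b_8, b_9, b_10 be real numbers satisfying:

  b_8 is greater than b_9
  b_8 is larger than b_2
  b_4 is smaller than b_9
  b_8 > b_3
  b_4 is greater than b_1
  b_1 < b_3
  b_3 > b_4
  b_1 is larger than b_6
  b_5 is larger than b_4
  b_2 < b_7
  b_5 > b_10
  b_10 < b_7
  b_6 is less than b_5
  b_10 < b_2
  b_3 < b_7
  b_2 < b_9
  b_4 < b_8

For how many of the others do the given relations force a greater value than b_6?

The elements the relations force above b_6 are b_1, b_4, b_5, b_9, b_3, b_7, b_8 — no chain reaches any other.
That is 7.

7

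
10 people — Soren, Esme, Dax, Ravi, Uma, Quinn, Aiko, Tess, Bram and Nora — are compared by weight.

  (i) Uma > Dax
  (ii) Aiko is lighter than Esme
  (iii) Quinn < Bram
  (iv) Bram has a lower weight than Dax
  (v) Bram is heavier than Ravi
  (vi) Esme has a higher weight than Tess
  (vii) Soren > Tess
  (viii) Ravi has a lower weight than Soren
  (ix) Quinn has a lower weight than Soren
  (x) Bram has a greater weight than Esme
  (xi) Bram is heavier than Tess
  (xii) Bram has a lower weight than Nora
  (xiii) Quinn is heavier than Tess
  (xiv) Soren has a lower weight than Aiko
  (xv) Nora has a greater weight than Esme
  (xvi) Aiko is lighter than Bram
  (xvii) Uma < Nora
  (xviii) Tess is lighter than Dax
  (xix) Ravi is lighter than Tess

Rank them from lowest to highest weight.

Ravi < Tess < Quinn < Soren < Aiko < Esme < Bram < Dax < Uma < Nora

Each adjacent pair is fixed by a given relation: Ravi < Tess; Tess < Quinn; Quinn < Soren; Soren < Aiko; Aiko < Esme; Esme < Bram; Bram < Dax; Dax < Uma; Uma < Nora. Chaining them end to end gives the full order.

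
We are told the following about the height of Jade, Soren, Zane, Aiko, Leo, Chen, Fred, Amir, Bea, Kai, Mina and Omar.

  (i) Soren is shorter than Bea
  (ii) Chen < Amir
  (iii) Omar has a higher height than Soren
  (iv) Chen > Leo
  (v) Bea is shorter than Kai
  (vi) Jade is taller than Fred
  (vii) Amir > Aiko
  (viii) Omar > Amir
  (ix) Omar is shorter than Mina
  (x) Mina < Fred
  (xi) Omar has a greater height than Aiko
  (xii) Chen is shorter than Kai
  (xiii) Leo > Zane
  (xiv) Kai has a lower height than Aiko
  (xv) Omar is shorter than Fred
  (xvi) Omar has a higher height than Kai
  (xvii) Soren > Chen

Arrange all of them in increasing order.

The consecutive links are each given: Zane < Leo; Leo < Chen; Chen < Soren; Soren < Bea; Bea < Kai; Kai < Aiko; Aiko < Amir; Amir < Omar; Omar < Mina; Mina < Fred; Fred < Jade.

Zane < Leo < Chen < Soren < Bea < Kai < Aiko < Amir < Omar < Mina < Fred < Jade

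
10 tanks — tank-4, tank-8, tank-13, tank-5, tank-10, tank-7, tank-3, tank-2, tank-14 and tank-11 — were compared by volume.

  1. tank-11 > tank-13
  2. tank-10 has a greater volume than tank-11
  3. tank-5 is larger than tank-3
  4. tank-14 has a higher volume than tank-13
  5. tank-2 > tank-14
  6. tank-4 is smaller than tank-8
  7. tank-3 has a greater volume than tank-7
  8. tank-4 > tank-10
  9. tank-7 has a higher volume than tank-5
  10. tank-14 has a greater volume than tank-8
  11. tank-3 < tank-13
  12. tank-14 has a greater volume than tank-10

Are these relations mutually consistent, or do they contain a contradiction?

We have tank-3 < tank-5 stated directly, yet also tank-5 < tank-7 < tank-3 by chaining the others — so tank-5 < tank-3. Contradiction.

inconsistent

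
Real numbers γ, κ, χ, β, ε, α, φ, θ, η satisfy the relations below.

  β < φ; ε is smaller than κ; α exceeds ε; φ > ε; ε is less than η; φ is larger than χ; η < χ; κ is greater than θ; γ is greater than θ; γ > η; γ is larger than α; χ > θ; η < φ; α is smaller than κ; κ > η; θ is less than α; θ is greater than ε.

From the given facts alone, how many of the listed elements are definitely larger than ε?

The elements the relations force above ε are η, θ, α, χ, φ, κ, γ — no chain reaches any other.
That is 7.

7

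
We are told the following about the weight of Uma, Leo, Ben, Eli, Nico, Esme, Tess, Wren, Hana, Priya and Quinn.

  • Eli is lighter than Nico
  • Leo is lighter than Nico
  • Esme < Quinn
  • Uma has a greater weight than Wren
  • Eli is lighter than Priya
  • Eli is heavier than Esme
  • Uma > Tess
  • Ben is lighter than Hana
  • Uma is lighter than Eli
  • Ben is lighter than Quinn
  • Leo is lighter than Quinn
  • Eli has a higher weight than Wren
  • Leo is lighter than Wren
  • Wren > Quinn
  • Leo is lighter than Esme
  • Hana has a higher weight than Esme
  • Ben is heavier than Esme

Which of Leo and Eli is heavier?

Eli

Leo < Esme and Esme < Quinn give Leo < Quinn.
With Quinn < Wren: Leo < Esme < Quinn < Wren.
With Wren < Uma: Leo < Esme < Quinn < Wren < Uma.
With Uma < Eli: Leo < Esme < Quinn < Wren < Uma < Eli.
So Leo < Eli; Eli is the heavier of the two.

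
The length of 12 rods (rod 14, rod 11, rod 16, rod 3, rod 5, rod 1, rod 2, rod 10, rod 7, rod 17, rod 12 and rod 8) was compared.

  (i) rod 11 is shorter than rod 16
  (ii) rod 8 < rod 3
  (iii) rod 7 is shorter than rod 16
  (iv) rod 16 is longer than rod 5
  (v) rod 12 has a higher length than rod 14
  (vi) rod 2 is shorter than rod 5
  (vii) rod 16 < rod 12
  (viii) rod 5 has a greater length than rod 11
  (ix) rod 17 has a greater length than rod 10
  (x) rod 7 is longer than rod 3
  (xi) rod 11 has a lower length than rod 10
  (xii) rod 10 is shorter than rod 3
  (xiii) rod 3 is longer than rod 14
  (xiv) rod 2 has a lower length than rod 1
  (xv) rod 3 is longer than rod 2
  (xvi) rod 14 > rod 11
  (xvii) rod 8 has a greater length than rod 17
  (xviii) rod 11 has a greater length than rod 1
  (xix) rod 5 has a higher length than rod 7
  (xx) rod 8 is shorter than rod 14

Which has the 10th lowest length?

rod 5

The consecutive relations fix a unique order: rod 2 < rod 1 < rod 11 < rod 10 < rod 17 < rod 8 < rod 14 < rod 3 < rod 7 < rod 5 < rod 16 < rod 12.
Counting 10 from the smallest end gives rod 5.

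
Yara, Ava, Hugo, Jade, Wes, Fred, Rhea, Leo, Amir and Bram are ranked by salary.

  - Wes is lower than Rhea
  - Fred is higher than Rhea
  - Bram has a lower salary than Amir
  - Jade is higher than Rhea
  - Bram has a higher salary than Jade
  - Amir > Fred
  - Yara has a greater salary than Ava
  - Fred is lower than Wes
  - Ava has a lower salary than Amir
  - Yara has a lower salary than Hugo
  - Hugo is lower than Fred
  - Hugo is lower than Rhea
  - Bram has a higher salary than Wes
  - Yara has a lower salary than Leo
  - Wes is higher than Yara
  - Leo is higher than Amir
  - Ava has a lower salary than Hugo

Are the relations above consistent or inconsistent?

We have Rhea < Fred stated directly, yet also Fred < Wes < Rhea by chaining the others — so Fred < Rhea. Contradiction.

inconsistent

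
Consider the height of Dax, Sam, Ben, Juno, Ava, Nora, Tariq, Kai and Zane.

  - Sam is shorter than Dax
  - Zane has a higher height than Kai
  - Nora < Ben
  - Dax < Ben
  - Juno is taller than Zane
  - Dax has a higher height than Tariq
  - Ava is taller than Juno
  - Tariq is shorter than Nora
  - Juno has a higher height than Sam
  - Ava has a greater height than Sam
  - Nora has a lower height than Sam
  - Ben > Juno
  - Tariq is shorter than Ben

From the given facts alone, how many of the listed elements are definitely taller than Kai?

The elements the relations force above Kai are Zane, Juno, Ben, Ava — no chain reaches any other.
That is 4.

4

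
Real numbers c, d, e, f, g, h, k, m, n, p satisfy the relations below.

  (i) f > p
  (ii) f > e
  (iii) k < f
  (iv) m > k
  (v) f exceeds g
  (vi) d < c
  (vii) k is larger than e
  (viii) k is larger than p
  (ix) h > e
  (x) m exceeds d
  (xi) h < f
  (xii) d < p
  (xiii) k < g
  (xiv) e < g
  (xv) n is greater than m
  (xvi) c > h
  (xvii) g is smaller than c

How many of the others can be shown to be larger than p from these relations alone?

6

Directly above p: k, f.
One step further: g, m (4 so far).
One step further: n, c (6 so far).
No other element is forced above p by the given relations, so the count is 6.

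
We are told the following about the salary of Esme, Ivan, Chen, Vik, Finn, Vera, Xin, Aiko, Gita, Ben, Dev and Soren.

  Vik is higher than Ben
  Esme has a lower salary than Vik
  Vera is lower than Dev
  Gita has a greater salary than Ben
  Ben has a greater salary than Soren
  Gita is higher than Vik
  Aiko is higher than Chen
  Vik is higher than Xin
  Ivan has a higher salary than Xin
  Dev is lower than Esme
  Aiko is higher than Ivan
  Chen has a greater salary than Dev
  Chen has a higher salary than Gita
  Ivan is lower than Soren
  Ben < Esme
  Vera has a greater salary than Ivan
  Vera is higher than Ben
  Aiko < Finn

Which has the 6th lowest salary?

Dev

The consecutive relations fix a unique order: Xin < Ivan < Soren < Ben < Vera < Dev < Esme < Vik < Gita < Chen < Aiko < Finn.
Counting 6 from the smallest end gives Dev.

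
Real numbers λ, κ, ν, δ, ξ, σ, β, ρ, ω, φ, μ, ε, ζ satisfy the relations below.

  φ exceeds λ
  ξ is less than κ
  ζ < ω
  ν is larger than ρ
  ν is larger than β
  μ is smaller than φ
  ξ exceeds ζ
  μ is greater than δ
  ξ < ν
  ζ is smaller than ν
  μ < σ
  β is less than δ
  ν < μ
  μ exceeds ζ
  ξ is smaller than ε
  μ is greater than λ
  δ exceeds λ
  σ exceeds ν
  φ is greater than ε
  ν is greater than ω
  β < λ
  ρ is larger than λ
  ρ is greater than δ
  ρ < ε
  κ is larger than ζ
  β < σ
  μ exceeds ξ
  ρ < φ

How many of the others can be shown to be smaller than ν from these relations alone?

The elements the relations force below ν are β, ζ, ω, ξ, λ, δ, ρ — no chain reaches any other.
That is 7.

7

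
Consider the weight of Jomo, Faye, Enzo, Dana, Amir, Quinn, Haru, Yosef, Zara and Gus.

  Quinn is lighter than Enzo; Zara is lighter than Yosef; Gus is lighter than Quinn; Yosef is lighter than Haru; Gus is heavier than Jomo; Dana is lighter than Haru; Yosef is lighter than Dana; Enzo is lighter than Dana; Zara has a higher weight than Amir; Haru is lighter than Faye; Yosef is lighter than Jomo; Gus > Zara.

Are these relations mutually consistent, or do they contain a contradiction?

Every relation is compatible with Amir < Zara < Yosef < Jomo < Gus < Quinn < Enzo < Dana < Haru < Faye; the set is consistent.

consistent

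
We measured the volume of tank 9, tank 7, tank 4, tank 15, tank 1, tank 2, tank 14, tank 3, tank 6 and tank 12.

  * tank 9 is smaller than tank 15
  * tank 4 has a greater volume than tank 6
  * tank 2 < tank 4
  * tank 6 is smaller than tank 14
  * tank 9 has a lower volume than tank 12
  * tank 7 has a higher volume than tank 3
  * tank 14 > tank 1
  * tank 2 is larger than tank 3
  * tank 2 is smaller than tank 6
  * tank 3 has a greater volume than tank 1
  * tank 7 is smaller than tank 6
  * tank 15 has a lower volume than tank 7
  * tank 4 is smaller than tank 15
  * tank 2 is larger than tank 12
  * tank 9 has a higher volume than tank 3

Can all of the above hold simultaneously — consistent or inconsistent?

inconsistent

We have tank 6 < tank 4 stated directly, yet also tank 4 < tank 15 < tank 7 < tank 6 by chaining the others — so tank 4 < tank 6. Contradiction.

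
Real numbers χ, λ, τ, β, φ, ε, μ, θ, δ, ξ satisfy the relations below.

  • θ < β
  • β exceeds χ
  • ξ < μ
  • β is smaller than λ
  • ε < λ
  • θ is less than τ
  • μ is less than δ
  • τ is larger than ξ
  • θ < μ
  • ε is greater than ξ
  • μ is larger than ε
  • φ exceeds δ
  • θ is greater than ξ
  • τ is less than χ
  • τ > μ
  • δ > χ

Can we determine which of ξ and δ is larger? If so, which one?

ξ < ε and ε < μ give ξ < μ.
Then μ < τ extends the chain to τ.
Then τ < χ extends the chain to χ.
Then χ < δ extends the chain to δ.
So δ is larger.

δ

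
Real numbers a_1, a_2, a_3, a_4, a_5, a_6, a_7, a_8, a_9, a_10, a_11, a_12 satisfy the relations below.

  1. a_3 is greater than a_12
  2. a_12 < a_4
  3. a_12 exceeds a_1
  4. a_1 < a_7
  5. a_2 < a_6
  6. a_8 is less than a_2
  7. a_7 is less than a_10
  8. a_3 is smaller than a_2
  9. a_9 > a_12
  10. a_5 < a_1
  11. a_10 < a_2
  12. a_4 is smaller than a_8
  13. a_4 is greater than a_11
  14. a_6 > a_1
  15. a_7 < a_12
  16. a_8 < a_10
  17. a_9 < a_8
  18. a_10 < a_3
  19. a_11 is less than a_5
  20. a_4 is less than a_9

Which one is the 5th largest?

a_8

Piecing the relations together gives one ordering: a_11 < a_5 < a_1 < a_7 < a_12 < a_4 < a_9 < a_8 < a_10 < a_3 < a_2 < a_6.
Counting 5 from the largest end gives a_8.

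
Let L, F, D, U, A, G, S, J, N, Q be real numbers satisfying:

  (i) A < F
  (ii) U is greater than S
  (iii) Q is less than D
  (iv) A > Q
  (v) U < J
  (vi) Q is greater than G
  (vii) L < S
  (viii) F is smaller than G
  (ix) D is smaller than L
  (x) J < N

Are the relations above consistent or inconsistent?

We have Q < A stated directly, yet also A < F < G < Q by chaining the others — so A < Q. Contradiction.

inconsistent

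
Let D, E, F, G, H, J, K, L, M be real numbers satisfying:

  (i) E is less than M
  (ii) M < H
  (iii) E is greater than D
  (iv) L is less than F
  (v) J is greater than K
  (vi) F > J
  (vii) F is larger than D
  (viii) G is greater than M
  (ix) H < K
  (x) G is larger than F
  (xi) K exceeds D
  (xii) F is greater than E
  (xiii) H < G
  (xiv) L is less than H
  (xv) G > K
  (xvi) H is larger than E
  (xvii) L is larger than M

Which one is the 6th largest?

L

The consecutive relations fix a unique order: D < E < M < L < H < K < J < F < G.
Counting 6 from the largest end gives L.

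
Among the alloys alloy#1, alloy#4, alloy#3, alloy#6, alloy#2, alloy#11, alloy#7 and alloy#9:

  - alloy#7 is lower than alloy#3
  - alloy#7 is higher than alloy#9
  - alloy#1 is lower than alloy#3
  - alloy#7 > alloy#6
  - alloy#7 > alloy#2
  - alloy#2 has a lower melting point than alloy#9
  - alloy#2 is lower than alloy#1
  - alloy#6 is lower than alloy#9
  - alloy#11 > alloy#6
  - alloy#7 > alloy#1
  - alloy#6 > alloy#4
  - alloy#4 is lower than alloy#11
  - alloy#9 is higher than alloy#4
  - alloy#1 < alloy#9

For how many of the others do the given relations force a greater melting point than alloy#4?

5

Directly above alloy#4: alloy#6, alloy#9, alloy#11.
One step further: alloy#7 (4 so far).
One step further: alloy#3 (5 so far).
Nothing else is reachable above alloy#4; 5 in all.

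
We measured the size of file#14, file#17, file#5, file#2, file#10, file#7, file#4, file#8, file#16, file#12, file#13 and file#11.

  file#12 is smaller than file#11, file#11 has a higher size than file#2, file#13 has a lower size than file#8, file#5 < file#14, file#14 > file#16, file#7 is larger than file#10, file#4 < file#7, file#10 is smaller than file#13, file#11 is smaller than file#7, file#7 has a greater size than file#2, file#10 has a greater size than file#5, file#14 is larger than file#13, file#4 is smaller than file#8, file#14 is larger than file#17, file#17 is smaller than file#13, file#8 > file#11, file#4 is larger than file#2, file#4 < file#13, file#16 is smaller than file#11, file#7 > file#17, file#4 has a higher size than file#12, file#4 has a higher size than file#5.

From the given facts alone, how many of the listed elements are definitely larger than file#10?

Directly above file#10: file#7, file#13.
One step further: file#8, file#14 (4 so far).
No other element is forced above file#10 by the given relations, so the count is 4.

4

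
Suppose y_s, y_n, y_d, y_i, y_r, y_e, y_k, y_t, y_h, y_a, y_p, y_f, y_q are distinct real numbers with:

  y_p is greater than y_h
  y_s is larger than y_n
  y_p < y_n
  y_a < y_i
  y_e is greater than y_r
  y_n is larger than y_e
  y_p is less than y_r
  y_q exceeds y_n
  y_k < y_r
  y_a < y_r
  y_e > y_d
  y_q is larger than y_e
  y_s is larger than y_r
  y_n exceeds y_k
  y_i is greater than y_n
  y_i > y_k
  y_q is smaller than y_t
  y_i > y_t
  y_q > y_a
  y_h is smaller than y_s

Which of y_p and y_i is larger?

y_p < y_r and y_r < y_e give y_p < y_e.
Then y_e < y_n extends the chain to y_n.
With y_n < y_q: y_p < y_r < y_e < y_n < y_q.
With y_q < y_t: y_p < y_r < y_e < y_n < y_q < y_t.
With y_t < y_i: y_p < y_r < y_e < y_n < y_q < y_t < y_i.
So y_p < y_i; y_i is the larger of the two.

y_i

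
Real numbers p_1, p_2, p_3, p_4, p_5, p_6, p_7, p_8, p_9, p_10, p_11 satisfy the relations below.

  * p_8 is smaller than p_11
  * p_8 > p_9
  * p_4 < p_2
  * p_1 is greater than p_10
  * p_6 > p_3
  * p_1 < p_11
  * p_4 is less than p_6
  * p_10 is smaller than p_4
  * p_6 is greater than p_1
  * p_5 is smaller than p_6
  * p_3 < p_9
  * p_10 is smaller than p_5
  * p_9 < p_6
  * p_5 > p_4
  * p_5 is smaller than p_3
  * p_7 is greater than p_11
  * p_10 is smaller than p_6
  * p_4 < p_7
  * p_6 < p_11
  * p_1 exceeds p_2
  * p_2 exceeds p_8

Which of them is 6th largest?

p_8

Piecing the relations together gives one ordering: p_10 < p_4 < p_5 < p_3 < p_9 < p_8 < p_2 < p_1 < p_6 < p_11 < p_7.
Counting 6 from the largest end gives p_8.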